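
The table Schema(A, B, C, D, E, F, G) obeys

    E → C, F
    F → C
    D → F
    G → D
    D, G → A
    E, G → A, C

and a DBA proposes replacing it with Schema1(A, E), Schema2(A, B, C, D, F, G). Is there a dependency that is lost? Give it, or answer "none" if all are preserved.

E → C, F

Check E → C, F: no single fragment contains all of {C, E, F}, and the restricted closure of {E} across the fragments never reaches {C, F}.
F → C is preserved.
D → F is preserved.
G → D is preserved.
D, G → A is preserved.
E, G → A, C is preserved.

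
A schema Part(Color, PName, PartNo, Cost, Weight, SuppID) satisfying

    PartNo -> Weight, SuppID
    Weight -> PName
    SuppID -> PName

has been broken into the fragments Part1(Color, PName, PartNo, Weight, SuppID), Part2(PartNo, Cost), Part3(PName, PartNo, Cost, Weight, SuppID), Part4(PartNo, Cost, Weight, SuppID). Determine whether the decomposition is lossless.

Chase test. Columns are Color, PName, PartNo, Cost, Weight, SuppID; row i has aⱼ where attribute j ∈ Parti, else bᵢⱼ.
Initial tableau (one row per fragment):
  row 1: a1 a2 a3 b14 a5 a6
  row 2: b21 b22 a3 a4 b25 b26
  row 3: b31 a2 a3 a4 a5 a6
  row 4: b41 b42 a3 a4 a5 a6
Rows 1 and 2 agree on PartNo; apply PartNo→Weight, SuppID and equate their Weight, SuppID entries.
Rows 1 and 2 agree on Weight; apply Weight→PName and equate their PName entries.
Rows 1 and 4 agree on Weight; apply Weight→PName and equate their PName entries.
No row becomes fully distinguished — the join is lossy.

No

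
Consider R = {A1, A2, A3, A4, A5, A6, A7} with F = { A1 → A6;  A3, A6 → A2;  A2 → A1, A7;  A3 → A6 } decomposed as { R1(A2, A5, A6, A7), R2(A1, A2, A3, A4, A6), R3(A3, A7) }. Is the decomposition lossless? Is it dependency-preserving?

lossy but dependency-preserving

Lossless test (chase): Rows 1 and 2 agree on A2; apply A2→A1, A7 and equate their A1, A7 entries. Rows 2 and 3 agree on A3; apply A3→A6 and equate their A6 entries. Rows 2 and 3 agree on A3, A6; apply A3, A6→A2 and equate their A2 entries. Rows 1 and 3 agree on A2; apply A2→A1, A7 and equate their A1, A7 entries. No row becomes fully distinguished — the join is lossy.
Dependency preservation: A2 → A1, A7 is not contained in any single fragment, but the restricted closure of its left-hand side across the fragments still reaches the right-hand side; the remaining FDs each lie inside some fragment. All dependencies are preserved.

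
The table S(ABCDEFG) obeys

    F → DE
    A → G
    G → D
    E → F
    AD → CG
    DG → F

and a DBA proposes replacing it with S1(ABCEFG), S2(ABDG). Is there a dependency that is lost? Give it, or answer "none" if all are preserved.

Check F → DE: no single fragment contains all of {DEF}, and the restricted closure of {F} across the fragments never reaches {DE}.
A → G is preserved.
G → D is preserved.
E → F is preserved.
AD → CG is preserved.
DG → F is preserved.

F → DE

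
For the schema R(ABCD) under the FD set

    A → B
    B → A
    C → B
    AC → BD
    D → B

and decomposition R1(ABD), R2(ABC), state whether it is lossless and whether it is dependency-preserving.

lossy and not dependency-preserving

Lossless test: (AB)⁺ = {AB}, which is a superkey of neither fragment — lossy.
Dependency preservation: the restricted closure of {AC} across the fragments never reaches {BD}, so AC → BD cannot be enforced without a join — not preserved.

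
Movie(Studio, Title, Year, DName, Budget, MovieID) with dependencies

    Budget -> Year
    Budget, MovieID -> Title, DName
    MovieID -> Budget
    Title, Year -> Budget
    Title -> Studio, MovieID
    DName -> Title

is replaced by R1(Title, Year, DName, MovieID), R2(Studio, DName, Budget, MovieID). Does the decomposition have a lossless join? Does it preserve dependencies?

Lossless test: (DName, MovieID)⁺ = {Studio, Title, Year, DName, Budget, MovieID}, which contains all of one fragment — lossless.
Dependency preservation: the restricted closure of {Budget} across the fragments never reaches {Year}, so Budget → Year cannot be enforced without a join — not preserved.

lossless but not dependency-preserving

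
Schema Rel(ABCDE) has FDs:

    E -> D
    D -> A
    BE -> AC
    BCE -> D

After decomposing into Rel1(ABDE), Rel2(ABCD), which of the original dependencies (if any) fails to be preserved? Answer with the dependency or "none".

BE -> AC

Check BE → AC: no single fragment contains all of {ABCE}, and the restricted closure of {BE} across the fragments never reaches {AC}.
E → D is preserved.
D → A is preserved.
BCE → D is preserved.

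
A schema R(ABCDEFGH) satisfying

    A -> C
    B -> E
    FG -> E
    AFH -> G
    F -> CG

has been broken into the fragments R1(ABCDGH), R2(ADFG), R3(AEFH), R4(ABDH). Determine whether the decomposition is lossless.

Chase test. Columns are ABCDEFGH; row i has aⱼ where attribute j ∈ Ri, else bᵢⱼ.
Initial tableau (one row per fragment):
  row 1: a1 a2 a3 a4 b15 b16 a7 a8
  row 2: a1 b22 b23 a4 b25 a6 a7 b28
  row 3: a1 b32 b33 b34 a5 a6 b37 a8
  row 4: a1 a2 b43 a4 b45 b46 b47 a8
Rows 1 and 2 agree on A; apply A→C and equate their C entries.
Rows 1 and 3 agree on A; apply A→C and equate their C entries.
Rows 1 and 4 agree on A; apply A→C and equate their C entries.
Rows 1 and 4 agree on B; apply B→E and equate their E entries.
Rows 2 and 3 agree on F; apply F→CG and equate their CG entries.
Rows 2 and 3 agree on FG; apply FG→E and equate their E entries.
No row becomes fully distinguished — the join is lossy.

No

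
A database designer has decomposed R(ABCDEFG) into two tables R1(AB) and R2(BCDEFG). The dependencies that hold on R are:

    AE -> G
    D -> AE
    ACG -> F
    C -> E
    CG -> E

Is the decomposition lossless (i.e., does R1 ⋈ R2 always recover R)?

Common attributes: R1 ∩ R2 = {B}.
No dependency enlarges {B}, so (B)⁺ = {B}.
The closure contains neither all of R1 = {AB} nor all of R2 = {BCDEFG}, so the common attributes are not a superkey of either fragment. The join is lossy.

No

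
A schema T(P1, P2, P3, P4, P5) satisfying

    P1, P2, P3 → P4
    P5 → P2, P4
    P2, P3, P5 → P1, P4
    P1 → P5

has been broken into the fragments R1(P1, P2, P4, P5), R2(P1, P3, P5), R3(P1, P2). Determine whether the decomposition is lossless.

Yes

Chase test. Columns are P1, P2, P3, P4, P5; row i has aⱼ where attribute j ∈ Ri, else bᵢⱼ.
Initial tableau (one row per fragment):
  row 1: a1 a2 b13 a4 a5
  row 2: a1 b22 a3 b24 a5
  row 3: a1 a2 b33 b34 b35
Rows 1 and 2 agree on P5; apply P5→P2, P4 and equate their P2, P4 entries.
Rows 1 and 3 agree on P1; apply P1→P5 and equate their P5 entries.
Rows 1 and 3 agree on P5; apply P5→P2, P4 and equate their P2, P4 entries.
Row 2 is now all distinguished symbols — the join is lossless.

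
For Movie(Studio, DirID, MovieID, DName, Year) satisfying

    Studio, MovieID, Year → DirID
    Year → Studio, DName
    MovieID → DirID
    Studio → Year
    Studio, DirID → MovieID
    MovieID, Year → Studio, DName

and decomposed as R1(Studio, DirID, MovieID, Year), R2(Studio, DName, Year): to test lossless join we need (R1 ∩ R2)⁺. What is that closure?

R1 ∩ R2 = {Studio, Year}.
Year → Studio, DName applies, adding DName
Closure: {Studio, DName, Year}.

Studio, DName, Year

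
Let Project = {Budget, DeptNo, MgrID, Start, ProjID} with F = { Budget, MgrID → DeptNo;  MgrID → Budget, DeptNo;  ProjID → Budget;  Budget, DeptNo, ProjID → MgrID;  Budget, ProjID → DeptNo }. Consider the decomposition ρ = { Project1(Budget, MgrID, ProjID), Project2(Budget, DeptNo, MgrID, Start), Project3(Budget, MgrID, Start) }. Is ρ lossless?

No

Chase test. Columns are Budget, DeptNo, MgrID, Start, ProjID; row i has aⱼ where attribute j ∈ Projecti, else bᵢⱼ.
Initial tableau (one row per fragment):
  row 1: a1 b12 a3 b14 a5
  row 2: a1 a2 a3 a4 b25
  row 3: a1 b32 a3 a4 b35
Rows 1 and 2 agree on Budget, MgrID; apply Budget, MgrID→DeptNo and equate their DeptNo entries.
Rows 1 and 3 agree on Budget, MgrID; apply Budget, MgrID→DeptNo and equate their DeptNo entries.
No row becomes fully distinguished — the join is lossy.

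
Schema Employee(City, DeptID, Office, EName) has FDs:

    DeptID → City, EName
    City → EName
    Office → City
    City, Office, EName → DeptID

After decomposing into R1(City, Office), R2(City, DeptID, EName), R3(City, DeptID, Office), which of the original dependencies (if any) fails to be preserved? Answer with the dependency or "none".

DeptID → City, EName lies within R2.
City → EName lies within R2.
Office → City lies within R1.
City, Office, EName → DeptID: restricted closure across fragments reaches DeptID.
Every dependency is enforceable on the fragments, so the decomposition is dependency-preserving.

none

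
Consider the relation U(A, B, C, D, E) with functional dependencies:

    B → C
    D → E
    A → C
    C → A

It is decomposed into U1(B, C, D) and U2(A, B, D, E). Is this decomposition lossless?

Common attributes: U1 ∩ U2 = {B, D}.
Closure of {B, D}: B → C applies, adding C; D → E applies, adding E; C → A applies, adding A. So (B, D)⁺ = {A, B, C, D, E}.
This closure contains every attribute of U1, so U1 ∩ U2 → U1. The join is lossless.

Yes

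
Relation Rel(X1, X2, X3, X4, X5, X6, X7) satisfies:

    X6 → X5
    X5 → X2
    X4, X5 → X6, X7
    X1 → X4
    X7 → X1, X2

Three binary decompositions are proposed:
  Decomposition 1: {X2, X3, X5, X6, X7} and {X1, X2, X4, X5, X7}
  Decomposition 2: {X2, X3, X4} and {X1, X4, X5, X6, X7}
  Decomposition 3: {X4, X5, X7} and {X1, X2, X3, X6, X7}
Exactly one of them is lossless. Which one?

Decomposition 1: common = {X2, X5, X7}, closure = {X1, X2, X4, X5, X6, X7} → lossless.
Decomposition 2: common = {X4}, closure = {X4} → lossy.
Decomposition 3: common = {X7}, closure = {X1, X2, X4, X7} → lossy.

Decomposition 1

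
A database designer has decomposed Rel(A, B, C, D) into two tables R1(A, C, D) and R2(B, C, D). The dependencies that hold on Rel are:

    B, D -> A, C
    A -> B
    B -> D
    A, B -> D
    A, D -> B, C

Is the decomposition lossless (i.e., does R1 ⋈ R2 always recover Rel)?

Common attributes: R1 ∩ R2 = {C, D}.
No dependency enlarges {C, D}, so (C, D)⁺ = {C, D}.
The closure contains neither all of R1 = {A, C, D} nor all of R2 = {B, C, D}, so the common attributes are not a superkey of either fragment. The join is lossy.

No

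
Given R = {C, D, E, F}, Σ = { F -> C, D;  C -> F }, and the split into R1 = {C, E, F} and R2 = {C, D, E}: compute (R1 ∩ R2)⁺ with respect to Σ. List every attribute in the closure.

R1 ∩ R2 = {C, E}.
C → F applies, adding F
F → C, D applies, adding D
Closure: {C, D, E, F}.

C, D, E, F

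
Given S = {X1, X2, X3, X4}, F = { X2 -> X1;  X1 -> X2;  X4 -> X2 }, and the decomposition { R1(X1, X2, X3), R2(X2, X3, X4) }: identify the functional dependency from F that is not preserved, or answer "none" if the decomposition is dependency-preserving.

X2 → X1 lies within R1.
X1 → X2 lies within R1.
X4 → X2 lies within R2.
Every dependency is enforceable on the fragments, so the decomposition is dependency-preserving.

none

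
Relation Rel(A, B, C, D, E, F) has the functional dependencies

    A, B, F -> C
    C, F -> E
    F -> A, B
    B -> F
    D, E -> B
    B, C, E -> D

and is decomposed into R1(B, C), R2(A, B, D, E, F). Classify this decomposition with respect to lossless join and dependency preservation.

Lossless test: (B)⁺ = {A, B, C, D, E, F}, which contains all of one fragment — lossless.
Dependency preservation: A, B, F → C; C, F → E; B, C, E → D are not contained in any single fragment, but the restricted closure of each left-hand side across the fragments still reaches the right-hand side; the remaining FDs each lie inside some fragment. All dependencies are preserved.

lossless and dependency-preserving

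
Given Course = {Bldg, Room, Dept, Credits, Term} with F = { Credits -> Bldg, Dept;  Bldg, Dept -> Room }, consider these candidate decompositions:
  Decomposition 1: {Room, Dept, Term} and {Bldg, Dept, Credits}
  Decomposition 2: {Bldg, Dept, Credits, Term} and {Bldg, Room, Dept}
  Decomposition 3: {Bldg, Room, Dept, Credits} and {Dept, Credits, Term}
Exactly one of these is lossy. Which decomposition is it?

Decomposition 1: common = {Dept}, closure = {Dept} → lossy.
Decomposition 2: common = {Bldg, Dept}, closure = {Bldg, Room, Dept} → lossless.
Decomposition 3: common = {Dept, Credits}, closure = {Bldg, Room, Dept, Credits} → lossless.

Decomposition 1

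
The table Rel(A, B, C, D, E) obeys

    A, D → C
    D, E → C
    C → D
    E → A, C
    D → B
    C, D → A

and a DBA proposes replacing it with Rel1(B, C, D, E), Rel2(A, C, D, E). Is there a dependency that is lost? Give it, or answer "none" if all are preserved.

A, D → C lies within Rel2.
D, E → C lies within Rel1.
C → D lies within Rel1.
E → A, C lies within Rel2.
D → B lies within Rel1.
C, D → A lies within Rel2.
Every dependency is enforceable on the fragments, so the decomposition is dependency-preserving.

none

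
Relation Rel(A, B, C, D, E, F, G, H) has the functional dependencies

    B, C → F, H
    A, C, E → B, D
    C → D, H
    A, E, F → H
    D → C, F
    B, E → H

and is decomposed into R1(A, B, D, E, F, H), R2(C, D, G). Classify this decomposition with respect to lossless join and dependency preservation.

Lossless test: (D)⁺ = {C, D, F, H}, which is a superkey of neither fragment — lossy.
Dependency preservation: B, C → F, H; A, C, E → B, D; C → D, H; D → C, F are not contained in any single fragment, but the restricted closure of each left-hand side across the fragments still reaches the right-hand side; the remaining FDs each lie inside some fragment. All dependencies are preserved.

lossy but dependency-preserving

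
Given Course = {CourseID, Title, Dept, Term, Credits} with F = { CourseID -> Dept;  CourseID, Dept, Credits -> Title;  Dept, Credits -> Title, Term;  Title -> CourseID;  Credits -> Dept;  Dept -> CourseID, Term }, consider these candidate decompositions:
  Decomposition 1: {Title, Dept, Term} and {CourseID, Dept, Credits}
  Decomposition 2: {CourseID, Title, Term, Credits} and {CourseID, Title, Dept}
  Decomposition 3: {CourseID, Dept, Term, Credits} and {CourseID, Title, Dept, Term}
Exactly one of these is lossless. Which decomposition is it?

Decomposition 1: common = {Dept}, closure = {CourseID, Dept, Term} → lossy.
Decomposition 2: common = {CourseID, Title}, closure = {CourseID, Title, Dept, Term} → lossless.
Decomposition 3: common = {CourseID, Dept, Term}, closure = {CourseID, Dept, Term} → lossy.

Decomposition 2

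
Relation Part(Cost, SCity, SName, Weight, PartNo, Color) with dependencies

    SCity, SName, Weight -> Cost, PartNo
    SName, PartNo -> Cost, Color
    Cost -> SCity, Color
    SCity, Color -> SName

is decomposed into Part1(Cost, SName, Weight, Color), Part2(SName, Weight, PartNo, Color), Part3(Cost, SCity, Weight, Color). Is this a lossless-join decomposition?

Chase test. Columns are Cost, SCity, SName, Weight, PartNo, Color; row i has aⱼ where attribute j ∈ Parti, else bᵢⱼ.
Initial tableau (one row per fragment):
  row 1: a1 b12 a3 a4 b15 a6
  row 2: b21 b22 a3 a4 a5 a6
  row 3: a1 a2 b33 a4 b35 a6
Rows 1 and 3 agree on Cost; apply Cost→SCity, Color and equate their SCity, Color entries.
Rows 1 and 3 agree on SCity, Color; apply SCity, Color→SName and equate their SName entries.
Rows 1 and 3 agree on SCity, SName, Weight; apply SCity, SName, Weight→Cost, PartNo and equate their Cost, PartNo entries.
No row becomes fully distinguished — the join is lossy.

No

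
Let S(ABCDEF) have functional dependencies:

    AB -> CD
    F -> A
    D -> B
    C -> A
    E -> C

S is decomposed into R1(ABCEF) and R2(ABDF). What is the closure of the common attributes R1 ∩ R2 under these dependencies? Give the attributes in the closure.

ABCDF

R1 ∩ R2 = {ABF}.
AB → CD applies, adding CD
Closure: {ABCDF}.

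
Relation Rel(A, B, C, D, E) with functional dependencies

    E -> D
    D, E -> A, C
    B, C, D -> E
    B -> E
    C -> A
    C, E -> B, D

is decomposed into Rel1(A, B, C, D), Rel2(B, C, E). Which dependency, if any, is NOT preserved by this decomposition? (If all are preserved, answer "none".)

none

E → D: restricted closure across fragments reaches D.
D, E → A, C: restricted closure across fragments reaches A, C.
B, C, D → E: restricted closure across fragments reaches E.
B → E lies within Rel2.
C → A lies within Rel1.
C, E → B, D: restricted closure across fragments reaches B, D.
Every dependency is enforceable on the fragments, so the decomposition is dependency-preserving.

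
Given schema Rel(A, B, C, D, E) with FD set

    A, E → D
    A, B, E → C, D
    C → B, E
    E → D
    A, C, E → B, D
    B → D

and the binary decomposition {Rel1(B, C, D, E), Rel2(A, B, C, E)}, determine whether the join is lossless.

Common attributes: Rel1 ∩ Rel2 = {B, C, E}.
Closure of {B, C, E}: E → D applies, adding D. So (B, C, E)⁺ = {B, C, D, E}.
This closure contains every attribute of Rel1, so Rel1 ∩ Rel2 → Rel1. The join is lossless.

Yes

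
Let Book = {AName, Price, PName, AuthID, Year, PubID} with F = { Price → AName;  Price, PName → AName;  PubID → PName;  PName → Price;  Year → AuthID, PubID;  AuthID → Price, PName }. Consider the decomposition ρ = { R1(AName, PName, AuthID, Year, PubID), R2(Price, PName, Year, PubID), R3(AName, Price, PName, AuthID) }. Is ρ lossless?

Yes

Chase test. Columns are AName, Price, PName, AuthID, Year, PubID; row i has aⱼ where attribute j ∈ Ri, else bᵢⱼ.
Initial tableau (one row per fragment):
  row 1: a1 b12 a3 a4 a5 a6
  row 2: b21 a2 a3 b24 a5 a6
  row 3: a1 a2 a3 a4 b35 b36
Rows 2 and 3 agree on Price; apply Price→AName and equate their AName entries.
Rows 1 and 2 agree on PName; apply PName→Price and equate their Price entries.
Rows 1 and 2 agree on Year; apply Year→AuthID, PubID and equate their AuthID, PubID entries.
Row 1 is now all distinguished symbols — the join is lossless.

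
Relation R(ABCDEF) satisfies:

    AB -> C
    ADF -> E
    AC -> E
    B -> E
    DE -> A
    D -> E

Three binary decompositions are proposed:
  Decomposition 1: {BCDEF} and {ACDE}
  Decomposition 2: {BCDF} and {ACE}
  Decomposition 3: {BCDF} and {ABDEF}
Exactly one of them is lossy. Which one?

Decomposition 1: common = {CDE}, closure = {ACDE} → lossless.
Decomposition 2: common = {C}, closure = {C} → lossy.
Decomposition 3: common = {BDF}, closure = {ABCDEF} → lossless.

Decomposition 2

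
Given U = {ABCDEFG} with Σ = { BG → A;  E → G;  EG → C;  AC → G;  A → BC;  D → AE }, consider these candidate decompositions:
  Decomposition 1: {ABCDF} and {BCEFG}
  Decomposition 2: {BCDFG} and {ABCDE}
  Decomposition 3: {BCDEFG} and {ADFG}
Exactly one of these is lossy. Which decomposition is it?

Decomposition 1

Decomposition 1: common = {BCF}, closure = {BCF} → lossy.
Decomposition 2: common = {BCD}, closure = {ABCDEG} → lossless.
Decomposition 3: common = {DFG}, closure = {ABCDEFG} → lossless.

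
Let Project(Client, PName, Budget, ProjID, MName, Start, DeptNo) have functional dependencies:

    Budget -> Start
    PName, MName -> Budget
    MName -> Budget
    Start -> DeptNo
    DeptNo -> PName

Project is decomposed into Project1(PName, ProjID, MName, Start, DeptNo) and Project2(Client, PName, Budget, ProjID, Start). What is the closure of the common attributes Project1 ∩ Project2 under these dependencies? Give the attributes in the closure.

Project1 ∩ Project2 = {PName, ProjID, Start}.
Start → DeptNo applies, adding DeptNo
Closure: {PName, ProjID, Start, DeptNo}.

PName, ProjID, Start, DeptNo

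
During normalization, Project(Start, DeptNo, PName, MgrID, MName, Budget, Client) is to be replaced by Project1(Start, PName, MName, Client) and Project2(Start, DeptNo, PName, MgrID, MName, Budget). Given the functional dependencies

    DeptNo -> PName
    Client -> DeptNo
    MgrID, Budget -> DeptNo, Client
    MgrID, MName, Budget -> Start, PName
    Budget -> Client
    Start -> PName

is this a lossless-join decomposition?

Common attributes: Project1 ∩ Project2 = {Start, PName, MName}.
No dependency enlarges {Start, PName, MName}, so (Start, PName, MName)⁺ = {Start, PName, MName}.
The closure contains neither all of Project1 = {Start, PName, MName, Client} nor all of Project2 = {Start, DeptNo, PName, MgrID, MName, Budget}, so the common attributes are not a superkey of either fragment. The join is lossy.

No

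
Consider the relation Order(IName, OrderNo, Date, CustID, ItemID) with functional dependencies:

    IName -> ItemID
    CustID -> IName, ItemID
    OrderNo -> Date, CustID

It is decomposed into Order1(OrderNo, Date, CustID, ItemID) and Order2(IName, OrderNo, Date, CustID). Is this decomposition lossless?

Common attributes: Order1 ∩ Order2 = {OrderNo, Date, CustID}.
Closure of {OrderNo, Date, CustID}: CustID → IName, ItemID applies, adding IName, ItemID. So (OrderNo, Date, CustID)⁺ = {IName, OrderNo, Date, CustID, ItemID}.
This closure contains every attribute of Order1, so Order1 ∩ Order2 → Order1. The join is lossless.

Yes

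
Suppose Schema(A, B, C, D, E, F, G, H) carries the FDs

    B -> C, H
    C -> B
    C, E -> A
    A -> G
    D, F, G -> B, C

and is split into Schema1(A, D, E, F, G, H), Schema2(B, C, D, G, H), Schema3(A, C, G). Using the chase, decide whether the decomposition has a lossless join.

No

Chase test. Columns are A, B, C, D, E, F, G, H; row i has aⱼ where attribute j ∈ Schemai, else bᵢⱼ.
Initial tableau (one row per fragment):
  row 1: a1 b12 b13 a4 a5 a6 a7 a8
  row 2: b21 a2 a3 a4 b25 b26 a7 a8
  row 3: a1 b32 a3 b34 b35 b36 a7 b38
Rows 2 and 3 agree on C; apply C→B and equate their B entries.
Rows 2 and 3 agree on B; apply B→C, H and equate their C, H entries.
No row becomes fully distinguished — the join is lossy.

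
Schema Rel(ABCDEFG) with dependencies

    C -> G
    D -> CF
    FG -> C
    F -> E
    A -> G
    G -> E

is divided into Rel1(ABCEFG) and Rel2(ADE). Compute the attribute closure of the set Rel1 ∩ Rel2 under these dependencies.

Rel1 ∩ Rel2 = {AE}.
A → G applies, adding G
Closure: {AEG}.

AEG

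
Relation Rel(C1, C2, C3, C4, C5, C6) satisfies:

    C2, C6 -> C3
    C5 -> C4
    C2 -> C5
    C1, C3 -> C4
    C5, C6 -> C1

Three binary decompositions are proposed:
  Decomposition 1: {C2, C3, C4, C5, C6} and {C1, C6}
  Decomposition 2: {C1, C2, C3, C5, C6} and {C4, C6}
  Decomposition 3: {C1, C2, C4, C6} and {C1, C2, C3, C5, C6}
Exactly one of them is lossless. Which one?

Decomposition 3

Decomposition 1: common = {C6}, closure = {C6} → lossy.
Decomposition 2: common = {C6}, closure = {C6} → lossy.
Decomposition 3: common = {C1, C2, C6}, closure = {C1, C2, C3, C4, C5, C6} → lossless.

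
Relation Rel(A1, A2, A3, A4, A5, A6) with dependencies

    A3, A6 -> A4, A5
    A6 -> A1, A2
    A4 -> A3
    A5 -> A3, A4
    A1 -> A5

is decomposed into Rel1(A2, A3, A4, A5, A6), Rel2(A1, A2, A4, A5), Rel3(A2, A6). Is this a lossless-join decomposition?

No

Chase test. Columns are A1, A2, A3, A4, A5, A6; row i has aⱼ where attribute j ∈ Reli, else bᵢⱼ.
Initial tableau (one row per fragment):
  row 1: b11 a2 a3 a4 a5 a6
  row 2: a1 a2 b23 a4 a5 b26
  row 3: b31 a2 b33 b34 b35 a6
Rows 1 and 3 agree on A6; apply A6→A1, A2 and equate their A1, A2 entries.
Rows 1 and 2 agree on A4; apply A4→A3 and equate their A3 entries.
Rows 1 and 3 agree on A1; apply A1→A5 and equate their A5 entries.
Rows 1 and 3 agree on A5; apply A5→A3, A4 and equate their A3, A4 entries.
No row becomes fully distinguished — the join is lossy.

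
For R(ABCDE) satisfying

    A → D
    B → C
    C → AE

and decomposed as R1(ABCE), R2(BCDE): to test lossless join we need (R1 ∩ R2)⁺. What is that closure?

R1 ∩ R2 = {BCE}.
C → AE applies, adding A
A → D applies, adding D
Closure: {ABCDE}.

ABCDE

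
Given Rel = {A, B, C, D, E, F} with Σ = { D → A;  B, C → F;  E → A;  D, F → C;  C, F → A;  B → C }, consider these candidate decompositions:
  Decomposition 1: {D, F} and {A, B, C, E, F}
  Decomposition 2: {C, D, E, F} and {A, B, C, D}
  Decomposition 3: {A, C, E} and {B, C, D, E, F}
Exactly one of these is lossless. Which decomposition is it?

Decomposition 1: common = {F}, closure = {F} → lossy.
Decomposition 2: common = {C, D}, closure = {A, C, D} → lossy.
Decomposition 3: common = {C, E}, closure = {A, C, E} → lossless.

Decomposition 3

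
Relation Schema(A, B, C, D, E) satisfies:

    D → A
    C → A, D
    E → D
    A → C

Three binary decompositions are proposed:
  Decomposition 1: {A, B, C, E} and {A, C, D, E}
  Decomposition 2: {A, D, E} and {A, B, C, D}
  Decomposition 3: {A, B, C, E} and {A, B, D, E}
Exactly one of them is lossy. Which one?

Decomposition 1: common = {A, C, E}, closure = {A, C, D, E} → lossless.
Decomposition 2: common = {A, D}, closure = {A, C, D} → lossy.
Decomposition 3: common = {A, B, E}, closure = {A, B, C, D, E} → lossless.

Decomposition 2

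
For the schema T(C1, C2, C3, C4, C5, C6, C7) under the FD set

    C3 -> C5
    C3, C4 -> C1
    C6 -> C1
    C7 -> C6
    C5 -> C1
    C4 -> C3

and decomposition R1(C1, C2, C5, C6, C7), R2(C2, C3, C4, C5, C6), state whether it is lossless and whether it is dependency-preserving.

Lossless test: (C2, C5, C6)⁺ = {C1, C2, C5, C6}, which is a superkey of neither fragment — lossy.
Dependency preservation: C3, C4 → C1 is not contained in any single fragment, but the restricted closure of its left-hand side across the fragments still reaches the right-hand side; the remaining FDs each lie inside some fragment. All dependencies are preserved.

lossy but dependency-preserving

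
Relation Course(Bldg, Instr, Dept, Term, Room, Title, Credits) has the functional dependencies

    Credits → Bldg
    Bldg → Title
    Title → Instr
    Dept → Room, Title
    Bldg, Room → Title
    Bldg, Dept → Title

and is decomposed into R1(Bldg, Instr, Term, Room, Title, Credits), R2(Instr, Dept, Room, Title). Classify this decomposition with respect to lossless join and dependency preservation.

lossy but dependency-preserving

Lossless test: (Instr, Room, Title)⁺ = {Instr, Room, Title}, which is a superkey of neither fragment — lossy.
Dependency preservation: Bldg, Dept → Title is not contained in any single fragment, but the restricted closure of its left-hand side across the fragments still reaches the right-hand side; the remaining FDs each lie inside some fragment. All dependencies are preserved.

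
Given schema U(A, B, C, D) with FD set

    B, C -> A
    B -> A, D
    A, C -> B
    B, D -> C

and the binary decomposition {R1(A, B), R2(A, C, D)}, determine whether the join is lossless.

Common attributes: R1 ∩ R2 = {A}.
No dependency enlarges {A}, so (A)⁺ = {A}.
The closure contains neither all of R1 = {A, B} nor all of R2 = {A, C, D}, so the common attributes are not a superkey of either fragment. The join is lossy.

No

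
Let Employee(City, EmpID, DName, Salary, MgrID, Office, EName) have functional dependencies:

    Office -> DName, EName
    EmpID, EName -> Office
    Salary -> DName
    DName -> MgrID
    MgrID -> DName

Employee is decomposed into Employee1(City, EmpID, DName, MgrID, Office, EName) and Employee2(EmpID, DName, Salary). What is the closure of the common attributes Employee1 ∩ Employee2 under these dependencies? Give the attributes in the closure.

Employee1 ∩ Employee2 = {EmpID, DName}.
DName → MgrID applies, adding MgrID
Closure: {EmpID, DName, MgrID}.

EmpID, DName, MgrID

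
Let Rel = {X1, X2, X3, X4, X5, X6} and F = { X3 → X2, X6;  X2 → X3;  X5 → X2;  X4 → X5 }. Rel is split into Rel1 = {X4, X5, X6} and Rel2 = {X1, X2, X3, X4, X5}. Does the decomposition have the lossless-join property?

Yes

Common attributes: Rel1 ∩ Rel2 = {X4, X5}.
Closure of {X4, X5}: X5 → X2 applies, adding X2; X2 → X3 applies, adding X3; X3 → X2, X6 applies, adding X6. So (X4, X5)⁺ = {X2, X3, X4, X5, X6}.
This closure contains every attribute of Rel1, so Rel1 ∩ Rel2 → Rel1. The join is lossless.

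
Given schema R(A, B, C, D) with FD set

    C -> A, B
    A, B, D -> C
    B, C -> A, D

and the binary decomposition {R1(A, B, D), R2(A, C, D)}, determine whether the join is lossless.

Common attributes: R1 ∩ R2 = {A, D}.
No dependency enlarges {A, D}, so (A, D)⁺ = {A, D}.
The closure contains neither all of R1 = {A, B, D} nor all of R2 = {A, C, D}, so the common attributes are not a superkey of either fragment. The join is lossy.

No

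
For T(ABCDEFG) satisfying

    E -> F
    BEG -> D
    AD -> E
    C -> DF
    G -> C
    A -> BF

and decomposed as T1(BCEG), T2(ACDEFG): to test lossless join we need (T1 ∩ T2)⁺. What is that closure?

T1 ∩ T2 = {CEG}.
E → F applies, adding F
C → DF applies, adding D
Closure: {CDEFG}.

CDEFG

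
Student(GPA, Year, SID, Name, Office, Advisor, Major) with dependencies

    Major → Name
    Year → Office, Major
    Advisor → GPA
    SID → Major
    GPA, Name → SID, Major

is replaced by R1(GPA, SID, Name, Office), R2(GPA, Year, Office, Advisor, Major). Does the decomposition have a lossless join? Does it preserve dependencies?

Lossless test: (GPA, Office)⁺ = {GPA, Office}, which is a superkey of neither fragment — lossy.
Dependency preservation: the restricted closure of {Major} across the fragments never reaches {Name}, so Major → Name cannot be enforced without a join — not preserved.

lossy and not dependency-preserving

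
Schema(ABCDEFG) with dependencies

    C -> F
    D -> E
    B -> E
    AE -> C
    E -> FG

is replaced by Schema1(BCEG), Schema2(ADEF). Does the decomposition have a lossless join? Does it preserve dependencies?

lossy and not dependency-preserving

Lossless test: (E)⁺ = {EFG}, which is a superkey of neither fragment — lossy.
Dependency preservation: the restricted closure of {C} across the fragments never reaches {F}, so C → F cannot be enforced without a join — not preserved.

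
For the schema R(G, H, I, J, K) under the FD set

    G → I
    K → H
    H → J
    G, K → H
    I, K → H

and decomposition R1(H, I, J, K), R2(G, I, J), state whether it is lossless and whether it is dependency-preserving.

Lossless test: (I, J)⁺ = {I, J}, which is a superkey of neither fragment — lossy.
Dependency preservation: G, K → H is not contained in any single fragment, but the restricted closure of its left-hand side across the fragments still reaches the right-hand side; the remaining FDs each lie inside some fragment. All dependencies are preserved.

lossy but dependency-preserving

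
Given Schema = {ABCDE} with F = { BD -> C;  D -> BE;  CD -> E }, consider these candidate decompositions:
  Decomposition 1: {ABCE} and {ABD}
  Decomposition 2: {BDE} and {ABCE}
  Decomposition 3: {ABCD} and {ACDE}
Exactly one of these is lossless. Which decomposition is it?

Decomposition 1: common = {AB}, closure = {AB} → lossy.
Decomposition 2: common = {BE}, closure = {BE} → lossy.
Decomposition 3: common = {ACD}, closure = {ABCDE} → lossless.

Decomposition 3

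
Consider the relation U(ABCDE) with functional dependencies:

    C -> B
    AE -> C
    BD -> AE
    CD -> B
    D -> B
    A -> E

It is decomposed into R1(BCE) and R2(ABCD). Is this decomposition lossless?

No

Common attributes: R1 ∩ R2 = {BC}.
No dependency enlarges {BC}, so (BC)⁺ = {BC}.
The closure contains neither all of R1 = {BCE} nor all of R2 = {ABCD}, so the common attributes are not a superkey of either fragment. The join is lossy.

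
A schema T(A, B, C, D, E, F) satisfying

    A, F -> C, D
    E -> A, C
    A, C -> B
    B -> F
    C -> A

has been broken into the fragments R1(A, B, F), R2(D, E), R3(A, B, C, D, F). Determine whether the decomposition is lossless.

No

Chase test. Columns are A, B, C, D, E, F; row i has aⱼ where attribute j ∈ Ri, else bᵢⱼ.
Initial tableau (one row per fragment):
  row 1: a1 a2 b13 b14 b15 a6
  row 2: b21 b22 b23 a4 a5 b26
  row 3: a1 a2 a3 a4 b35 a6
Rows 1 and 3 agree on A, F; apply A, F→C, D and equate their C, D entries.
No row becomes fully distinguished — the join is lossy.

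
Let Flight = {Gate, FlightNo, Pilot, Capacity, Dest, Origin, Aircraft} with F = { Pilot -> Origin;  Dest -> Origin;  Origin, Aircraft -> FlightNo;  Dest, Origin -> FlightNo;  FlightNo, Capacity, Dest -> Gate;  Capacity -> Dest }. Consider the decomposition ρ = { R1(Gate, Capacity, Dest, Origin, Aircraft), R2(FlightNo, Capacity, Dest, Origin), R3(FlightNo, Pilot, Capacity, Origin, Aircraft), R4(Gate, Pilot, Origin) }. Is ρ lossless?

Chase test. Columns are Gate, FlightNo, Pilot, Capacity, Dest, Origin, Aircraft; row i has aⱼ where attribute j ∈ Ri, else bᵢⱼ.
Initial tableau (one row per fragment):
  row 1: a1 b12 b13 a4 a5 a6 a7
  row 2: b21 a2 b23 a4 a5 a6 b27
  row 3: b31 a2 a3 a4 b35 a6 a7
  row 4: a1 b42 a3 b44 b45 a6 b47
Rows 1 and 3 agree on Origin, Aircraft; apply Origin, Aircraft→FlightNo and equate their FlightNo entries.
Rows 1 and 2 agree on FlightNo, Capacity, Dest; apply FlightNo, Capacity, Dest→Gate and equate their Gate entries.
Rows 1 and 3 agree on Capacity; apply Capacity→Dest and equate their Dest entries.
Rows 1 and 3 agree on FlightNo, Capacity, Dest; apply FlightNo, Capacity, Dest→Gate and equate their Gate entries.
Row 3 is now all distinguished symbols — the join is lossless.

Yes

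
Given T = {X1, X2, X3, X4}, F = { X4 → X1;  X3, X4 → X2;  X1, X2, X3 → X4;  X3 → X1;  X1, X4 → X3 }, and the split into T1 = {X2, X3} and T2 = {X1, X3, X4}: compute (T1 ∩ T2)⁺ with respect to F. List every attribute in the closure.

X1, X3

T1 ∩ T2 = {X3}.
X3 → X1 applies, adding X1
Closure: {X1, X3}.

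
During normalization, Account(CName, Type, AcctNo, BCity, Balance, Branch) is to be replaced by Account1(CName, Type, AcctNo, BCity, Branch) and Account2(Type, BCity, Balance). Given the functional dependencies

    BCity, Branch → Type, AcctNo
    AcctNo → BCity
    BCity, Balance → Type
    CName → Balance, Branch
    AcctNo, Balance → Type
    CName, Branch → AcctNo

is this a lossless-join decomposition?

No

Common attributes: Account1 ∩ Account2 = {Type, BCity}.
No dependency enlarges {Type, BCity}, so (Type, BCity)⁺ = {Type, BCity}.
The closure contains neither all of Account1 = {CName, Type, AcctNo, BCity, Branch} nor all of Account2 = {Type, BCity, Balance}, so the common attributes are not a superkey of either fragment. The join is lossy.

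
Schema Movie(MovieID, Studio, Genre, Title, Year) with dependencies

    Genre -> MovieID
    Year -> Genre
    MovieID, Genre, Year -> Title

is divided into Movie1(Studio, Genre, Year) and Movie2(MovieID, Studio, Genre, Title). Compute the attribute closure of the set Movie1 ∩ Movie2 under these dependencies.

Movie1 ∩ Movie2 = {Studio, Genre}.
Genre → MovieID applies, adding MovieID
Closure: {MovieID, Studio, Genre}.

MovieID, Studio, Genre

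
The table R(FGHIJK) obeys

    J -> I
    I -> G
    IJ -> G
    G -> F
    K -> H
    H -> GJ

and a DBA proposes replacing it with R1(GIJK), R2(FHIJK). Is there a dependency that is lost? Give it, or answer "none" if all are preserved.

Check G → F: no single fragment contains all of {FG}, and the restricted closure of {G} across the fragments never reaches {F}.
J → I is preserved.
I → G is preserved.
IJ → G is preserved.
K → H is preserved.
H → GJ is preserved.

G -> F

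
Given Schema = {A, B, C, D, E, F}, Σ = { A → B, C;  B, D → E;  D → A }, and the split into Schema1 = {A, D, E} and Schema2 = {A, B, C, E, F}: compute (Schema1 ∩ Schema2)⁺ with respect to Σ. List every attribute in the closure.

A, B, C, E

Schema1 ∩ Schema2 = {A, E}.
A → B, C applies, adding B, C
Closure: {A, B, C, E}.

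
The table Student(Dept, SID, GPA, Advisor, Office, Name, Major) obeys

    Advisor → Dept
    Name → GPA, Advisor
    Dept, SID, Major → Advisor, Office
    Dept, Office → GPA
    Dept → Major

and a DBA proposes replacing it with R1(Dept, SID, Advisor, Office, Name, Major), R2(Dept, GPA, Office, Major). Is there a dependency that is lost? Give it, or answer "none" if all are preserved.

Check Name → GPA, Advisor: no single fragment contains all of {GPA, Advisor, Name}, and the restricted closure of {Name} across the fragments never reaches {GPA, Advisor}.
Advisor → Dept is preserved.
Dept, SID, Major → Advisor, Office is preserved.
Dept, Office → GPA is preserved.
Dept → Major is preserved.

Name → GPA, Advisor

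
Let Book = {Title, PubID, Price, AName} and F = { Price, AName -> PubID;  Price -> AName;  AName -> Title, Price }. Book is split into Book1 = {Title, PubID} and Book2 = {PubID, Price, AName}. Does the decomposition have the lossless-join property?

No

Common attributes: Book1 ∩ Book2 = {PubID}.
No dependency enlarges {PubID}, so (PubID)⁺ = {PubID}.
The closure contains neither all of Book1 = {Title, PubID} nor all of Book2 = {PubID, Price, AName}, so the common attributes are not a superkey of either fragment. The join is lossy.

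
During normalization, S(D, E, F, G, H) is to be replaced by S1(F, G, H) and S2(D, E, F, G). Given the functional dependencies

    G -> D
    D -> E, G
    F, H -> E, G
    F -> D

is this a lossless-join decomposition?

Common attributes: S1 ∩ S2 = {F, G}.
Closure of {F, G}: G → D applies, adding D; D → E, G applies, adding E. So (F, G)⁺ = {D, E, F, G}.
This closure contains every attribute of S2, so S1 ∩ S2 → S2. The join is lossless.

Yes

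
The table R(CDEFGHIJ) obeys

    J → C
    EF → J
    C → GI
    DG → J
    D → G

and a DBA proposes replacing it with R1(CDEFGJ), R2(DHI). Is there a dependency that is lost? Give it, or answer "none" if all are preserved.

C → GI

Check C → GI: no single fragment contains all of {CGI}, and the restricted closure of {C} across the fragments never reaches {GI}.
J → C is preserved.
EF → J is preserved.
DG → J is preserved.
D → G is preserved.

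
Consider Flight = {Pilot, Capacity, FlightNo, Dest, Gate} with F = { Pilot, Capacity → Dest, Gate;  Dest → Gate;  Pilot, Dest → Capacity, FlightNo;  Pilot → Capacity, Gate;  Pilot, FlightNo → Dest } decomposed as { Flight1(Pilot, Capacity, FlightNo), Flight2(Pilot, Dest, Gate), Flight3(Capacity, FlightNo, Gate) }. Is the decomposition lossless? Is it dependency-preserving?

Lossless test (chase): Rows 1 and 2 agree on Pilot; apply Pilot→Capacity, Gate and equate their Capacity, Gate entries. Rows 1 and 2 agree on Pilot, Capacity; apply Pilot, Capacity→Dest, Gate and equate their Dest, Gate entries. Rows 1 and 2 agree on Pilot, Dest; apply Pilot, Dest→Capacity, FlightNo and equate their Capacity, FlightNo entries. Row 1 is now all distinguished symbols — the join is lossless.
Dependency preservation: Pilot, Capacity → Dest, Gate; Pilot, Dest → Capacity, FlightNo; Pilot → Capacity, Gate; Pilot, FlightNo → Dest are not contained in any single fragment, but the restricted closure of each left-hand side across the fragments still reaches the right-hand side; the remaining FDs each lie inside some fragment. All dependencies are preserved.

lossless and dependency-preserving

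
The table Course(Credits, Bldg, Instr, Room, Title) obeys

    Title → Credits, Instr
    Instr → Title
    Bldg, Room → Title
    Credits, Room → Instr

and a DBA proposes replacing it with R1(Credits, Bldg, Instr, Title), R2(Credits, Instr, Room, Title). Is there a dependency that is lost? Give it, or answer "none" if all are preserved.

Bldg, Room → Title

Check Bldg, Room → Title: no single fragment contains all of {Bldg, Room, Title}, and the restricted closure of {Bldg, Room} across the fragments never reaches {Title}.
Title → Credits, Instr is preserved.
Instr → Title is preserved.
Credits, Room → Instr is preserved.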